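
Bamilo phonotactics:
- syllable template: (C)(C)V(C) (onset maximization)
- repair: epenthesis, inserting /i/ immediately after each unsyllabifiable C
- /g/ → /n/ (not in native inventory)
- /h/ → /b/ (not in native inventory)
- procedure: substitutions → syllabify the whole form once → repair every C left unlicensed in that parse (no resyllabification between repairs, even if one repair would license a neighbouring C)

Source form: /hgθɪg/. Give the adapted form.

Substitution: /h/ → /b/, /g/ → /n/, giving /bnθɪn/.
Under (C)(C)V(C), the unsyllabifiable consonants are /b/ (at most one coda consonant is licensed; onsets may contain at most 2 consonants).
Epenthesis after each stranded consonant: /b/ → /bi/.

binθɪn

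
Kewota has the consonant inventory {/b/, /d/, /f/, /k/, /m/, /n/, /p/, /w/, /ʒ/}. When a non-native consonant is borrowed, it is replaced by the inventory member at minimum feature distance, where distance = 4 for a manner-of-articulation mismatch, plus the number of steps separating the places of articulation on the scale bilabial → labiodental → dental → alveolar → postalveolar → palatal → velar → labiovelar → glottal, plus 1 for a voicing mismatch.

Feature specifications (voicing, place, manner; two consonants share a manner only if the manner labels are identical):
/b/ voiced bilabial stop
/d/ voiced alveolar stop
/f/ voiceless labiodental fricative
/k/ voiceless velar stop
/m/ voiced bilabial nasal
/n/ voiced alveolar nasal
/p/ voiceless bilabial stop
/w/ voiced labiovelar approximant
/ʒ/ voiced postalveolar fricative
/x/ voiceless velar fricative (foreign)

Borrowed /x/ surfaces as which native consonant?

ʒ

/ʒ/ is closest: same manner (fricative), place distance 2 (velar→postalveolar), voicing differs (+1); total 3. Next closest is /k/ at distance 4.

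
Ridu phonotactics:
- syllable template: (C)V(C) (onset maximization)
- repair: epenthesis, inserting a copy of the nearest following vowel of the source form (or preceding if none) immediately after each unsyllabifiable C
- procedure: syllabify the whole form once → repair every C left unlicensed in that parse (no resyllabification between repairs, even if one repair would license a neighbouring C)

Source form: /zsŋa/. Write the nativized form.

The consonants /z/, /s/ cannot be parsed into a legal (C)V(C) syllable (at most one coda consonant is licensed; onsets are limited to one consonant).
Epenthesis after each stranded consonant: /z/ → /za/, /s/ → /sa/.

zasaŋa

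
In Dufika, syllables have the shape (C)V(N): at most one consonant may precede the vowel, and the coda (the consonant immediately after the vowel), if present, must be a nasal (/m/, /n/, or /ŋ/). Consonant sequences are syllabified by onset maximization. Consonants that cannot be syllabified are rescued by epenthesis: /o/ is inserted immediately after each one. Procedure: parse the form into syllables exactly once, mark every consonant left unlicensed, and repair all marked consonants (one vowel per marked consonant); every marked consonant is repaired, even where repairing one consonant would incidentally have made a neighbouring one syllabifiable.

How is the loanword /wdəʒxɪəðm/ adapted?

Under (C)V(N), the unsyllabifiable consonants are /w/, /ʒ/, /ð/, /m/ (only a nasal (/m/, /n/, or /ŋ/) is licensed in coda position; onsets are limited to one consonant).
Epenthesis after each stranded consonant: /w/ → /wo/, /ʒ/ → /ʒo/, /ð/ → /ðo/, /m/ → /mo/.

wodəʒoxɪəðomo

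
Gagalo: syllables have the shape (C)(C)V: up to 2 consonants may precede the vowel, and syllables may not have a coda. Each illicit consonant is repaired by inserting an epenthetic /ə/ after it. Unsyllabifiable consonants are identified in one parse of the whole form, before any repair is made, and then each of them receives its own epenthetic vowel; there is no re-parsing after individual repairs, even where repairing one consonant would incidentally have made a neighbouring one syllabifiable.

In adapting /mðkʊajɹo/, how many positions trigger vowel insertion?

1

The unsyllabifiable consonants are /m/; each receives one epenthetic vowel.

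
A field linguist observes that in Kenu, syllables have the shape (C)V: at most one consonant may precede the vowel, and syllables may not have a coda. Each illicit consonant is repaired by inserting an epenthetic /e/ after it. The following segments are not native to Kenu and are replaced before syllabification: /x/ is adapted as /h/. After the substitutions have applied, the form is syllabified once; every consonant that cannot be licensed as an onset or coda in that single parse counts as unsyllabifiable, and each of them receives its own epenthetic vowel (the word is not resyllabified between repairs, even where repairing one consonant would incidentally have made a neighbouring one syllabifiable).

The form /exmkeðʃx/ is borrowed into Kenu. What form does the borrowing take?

ehemekeðeʃehe

Substitution: /x/ → /h/, giving /ehmkeðʃh/.
The consonants /h/, /m/, /ð/, /ʃ/, /h/ cannot be parsed into a legal (C)V syllable (no codas are permitted; onsets are limited to one consonant).
Each unlicensed consonant becomes the onset of a new syllable: /h/ → /he/, /m/ → /me/, /ð/ → /ðe/, /ʃ/ → /ʃe/, /h/ → /he/.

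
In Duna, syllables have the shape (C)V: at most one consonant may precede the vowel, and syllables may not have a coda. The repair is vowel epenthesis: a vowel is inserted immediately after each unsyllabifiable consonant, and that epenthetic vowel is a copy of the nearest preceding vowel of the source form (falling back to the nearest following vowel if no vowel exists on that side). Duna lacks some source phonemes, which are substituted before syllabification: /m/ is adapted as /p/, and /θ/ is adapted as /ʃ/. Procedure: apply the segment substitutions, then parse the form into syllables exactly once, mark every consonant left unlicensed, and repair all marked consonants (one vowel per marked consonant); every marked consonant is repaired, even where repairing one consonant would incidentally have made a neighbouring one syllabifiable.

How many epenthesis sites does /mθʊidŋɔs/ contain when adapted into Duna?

After substitution the input is /pʃʊidŋɔs/.
The unsyllabifiable consonants are /p/, /d/, /s/; each receives one epenthetic vowel.

3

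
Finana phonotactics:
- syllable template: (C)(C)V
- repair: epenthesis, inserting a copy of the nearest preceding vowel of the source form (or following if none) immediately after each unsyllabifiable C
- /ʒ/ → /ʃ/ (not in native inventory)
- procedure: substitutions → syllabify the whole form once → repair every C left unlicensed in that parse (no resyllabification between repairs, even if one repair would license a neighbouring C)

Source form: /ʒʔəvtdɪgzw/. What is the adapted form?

ʃʔəvətdɪgɪzɪwɪ

Substitution: /ʒ/ → /ʃ/, giving /ʃʔəvtdɪgzw/.
Under (C)(C)V, the unsyllabifiable consonants are /v/, /g/, /z/, /w/ (no codas are permitted; onsets may contain at most 2 consonants).
Epenthesis after each stranded consonant: /v/ → /və/, /g/ → /gɪ/, /z/ → /zɪ/, /w/ → /wɪ/.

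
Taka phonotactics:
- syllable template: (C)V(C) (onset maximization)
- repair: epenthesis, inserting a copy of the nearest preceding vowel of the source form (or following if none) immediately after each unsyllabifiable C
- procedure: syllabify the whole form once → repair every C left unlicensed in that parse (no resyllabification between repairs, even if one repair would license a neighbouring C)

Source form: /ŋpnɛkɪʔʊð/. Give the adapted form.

The consonants /ŋ/, /p/ cannot be parsed into a legal (C)V(C) syllable (at most one coda consonant is licensed; onsets are limited to one consonant).
Inserting the epenthetic vowel yields /ŋ/ → /ŋɛ/, /p/ → /pɛ/.

ŋɛpɛnɛkɪʔʊð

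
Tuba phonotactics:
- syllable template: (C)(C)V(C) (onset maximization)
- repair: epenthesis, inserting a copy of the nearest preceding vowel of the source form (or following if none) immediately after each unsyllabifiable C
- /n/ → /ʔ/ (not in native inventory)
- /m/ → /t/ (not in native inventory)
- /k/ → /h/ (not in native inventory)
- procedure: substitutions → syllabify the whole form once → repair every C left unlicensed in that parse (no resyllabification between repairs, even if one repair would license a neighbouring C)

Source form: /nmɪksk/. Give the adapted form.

ʔtɪhsɪhɪ

Substitution: /n/ → /ʔ/, /m/ → /t/, /k/ → /h/, giving /ʔtɪhsh/.
The consonants /s/, /h/ cannot be parsed into a legal (C)(C)V(C) syllable (at most one coda consonant is licensed; onsets may contain at most 2 consonants).
Inserting the epenthetic vowel yields /s/ → /sɪ/, /h/ → /hɪ/.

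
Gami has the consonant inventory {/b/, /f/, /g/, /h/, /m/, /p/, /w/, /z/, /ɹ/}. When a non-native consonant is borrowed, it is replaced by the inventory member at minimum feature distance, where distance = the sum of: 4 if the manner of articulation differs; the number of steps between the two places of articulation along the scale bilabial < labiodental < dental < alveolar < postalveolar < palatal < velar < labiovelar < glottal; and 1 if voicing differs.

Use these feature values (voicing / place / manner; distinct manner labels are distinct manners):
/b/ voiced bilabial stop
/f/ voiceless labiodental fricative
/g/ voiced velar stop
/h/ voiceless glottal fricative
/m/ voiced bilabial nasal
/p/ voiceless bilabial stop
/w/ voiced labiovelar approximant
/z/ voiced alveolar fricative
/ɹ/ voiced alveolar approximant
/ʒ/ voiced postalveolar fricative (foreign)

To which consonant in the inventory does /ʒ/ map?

z

/z/ is closest: same manner (fricative), place distance 1 (postalveolar→alveolar), same voicing; total 1. Next closest is /f/ at distance 4.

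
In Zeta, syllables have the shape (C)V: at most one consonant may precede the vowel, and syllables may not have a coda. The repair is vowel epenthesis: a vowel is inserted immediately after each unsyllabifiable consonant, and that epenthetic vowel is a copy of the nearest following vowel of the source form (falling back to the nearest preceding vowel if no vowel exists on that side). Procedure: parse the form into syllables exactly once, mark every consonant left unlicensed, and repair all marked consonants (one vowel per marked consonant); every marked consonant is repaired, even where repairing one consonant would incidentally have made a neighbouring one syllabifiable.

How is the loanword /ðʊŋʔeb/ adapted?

The consonants /ŋ/, /b/ cannot be parsed into a legal (C)V syllable (no codas are permitted; onsets are limited to one consonant).
Epenthesis after each stranded consonant: /ŋ/ → /ŋe/, /b/ → /be/.

ðʊŋeʔebe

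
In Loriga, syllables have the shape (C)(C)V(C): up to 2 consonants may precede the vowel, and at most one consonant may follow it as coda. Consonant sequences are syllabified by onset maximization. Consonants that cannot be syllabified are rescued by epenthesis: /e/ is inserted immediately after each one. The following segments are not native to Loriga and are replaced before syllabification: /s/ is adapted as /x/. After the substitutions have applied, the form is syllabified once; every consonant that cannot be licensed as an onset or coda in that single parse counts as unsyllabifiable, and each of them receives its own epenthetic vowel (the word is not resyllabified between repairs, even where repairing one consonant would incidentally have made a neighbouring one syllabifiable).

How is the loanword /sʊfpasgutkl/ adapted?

xʊfpaxgutkele

Substitution: /s/ → /x/, giving /xʊfpaxgutkl/.
Under (C)(C)V(C), the unsyllabifiable consonants are /k/, /l/ (at most one coda consonant is licensed; onsets may contain at most 2 consonants).
Epenthesis after each stranded consonant: /k/ → /ke/, /l/ → /le/.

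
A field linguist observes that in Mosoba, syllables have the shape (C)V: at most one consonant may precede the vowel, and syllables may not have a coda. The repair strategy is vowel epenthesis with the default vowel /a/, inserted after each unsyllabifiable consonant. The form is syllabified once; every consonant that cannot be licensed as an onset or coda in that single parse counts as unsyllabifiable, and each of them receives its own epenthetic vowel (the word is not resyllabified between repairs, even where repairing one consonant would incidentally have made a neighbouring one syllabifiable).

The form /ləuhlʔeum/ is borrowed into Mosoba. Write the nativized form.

ləuhalaʔeuma

The consonants /h/, /l/, /m/ cannot be parsed into a legal (C)V syllable (no codas are permitted; onsets are limited to one consonant).
Epenthesis after each stranded consonant: /h/ → /ha/, /l/ → /la/, /m/ → /ma/.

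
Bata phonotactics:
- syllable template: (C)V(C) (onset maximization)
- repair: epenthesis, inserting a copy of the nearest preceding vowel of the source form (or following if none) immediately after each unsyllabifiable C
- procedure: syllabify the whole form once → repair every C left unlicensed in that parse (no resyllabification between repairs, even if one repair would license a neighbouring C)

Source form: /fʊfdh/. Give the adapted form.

The consonants /d/, /h/ cannot be parsed into a legal (C)V(C) syllable (at most one coda consonant is licensed; onsets are limited to one consonant).
Inserting the epenthetic vowel yields /d/ → /dʊ/, /h/ → /hʊ/.

fʊfdʊhʊ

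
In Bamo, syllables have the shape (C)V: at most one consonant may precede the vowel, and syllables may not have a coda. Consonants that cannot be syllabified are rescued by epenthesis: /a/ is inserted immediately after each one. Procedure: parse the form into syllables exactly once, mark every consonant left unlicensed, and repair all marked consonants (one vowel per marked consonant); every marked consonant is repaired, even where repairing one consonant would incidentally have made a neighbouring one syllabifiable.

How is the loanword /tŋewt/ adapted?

taŋewata

Under (C)V, the unsyllabifiable consonants are /t/, /w/, /t/ (no codas are permitted; onsets are limited to one consonant).
Inserting the epenthetic vowel yields /t/ → /ta/, /w/ → /wa/, /t/ → /ta/.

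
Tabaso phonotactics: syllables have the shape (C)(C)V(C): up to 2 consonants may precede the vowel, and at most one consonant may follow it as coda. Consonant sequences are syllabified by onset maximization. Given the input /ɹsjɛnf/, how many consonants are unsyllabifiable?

Syllabifying with onset maximization leaves /ɹ/, /f/ stranded (at most one coda consonant is licensed; onsets may contain at most 2 consonants).

2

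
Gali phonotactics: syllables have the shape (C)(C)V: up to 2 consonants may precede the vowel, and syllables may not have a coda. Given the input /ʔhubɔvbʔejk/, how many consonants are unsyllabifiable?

The consonants /v/, /j/, /k/ cannot be parsed into a legal (C)(C)V syllable (no codas are permitted; onsets may contain at most 2 consonants).

3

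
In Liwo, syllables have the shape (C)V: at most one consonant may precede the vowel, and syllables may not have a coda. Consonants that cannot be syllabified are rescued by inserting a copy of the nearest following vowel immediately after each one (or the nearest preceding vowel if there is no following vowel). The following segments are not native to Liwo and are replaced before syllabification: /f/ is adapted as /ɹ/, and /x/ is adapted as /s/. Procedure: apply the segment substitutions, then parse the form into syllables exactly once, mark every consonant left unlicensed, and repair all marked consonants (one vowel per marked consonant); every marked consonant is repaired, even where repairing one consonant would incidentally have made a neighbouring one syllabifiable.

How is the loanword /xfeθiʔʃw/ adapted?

Substitution: /x/ → /s/, /f/ → /ɹ/, giving /sɹeθiʔʃw/.
Syllabifying with onset maximization leaves /s/, /ʔ/, /ʃ/, /w/ stranded (no codas are permitted; onsets are limited to one consonant).
Inserting the epenthetic vowel yields /s/ → /se/, /ʔ/ → /ʔi/, /ʃ/ → /ʃi/, /w/ → /wi/.

seɹeθiʔiʃiwi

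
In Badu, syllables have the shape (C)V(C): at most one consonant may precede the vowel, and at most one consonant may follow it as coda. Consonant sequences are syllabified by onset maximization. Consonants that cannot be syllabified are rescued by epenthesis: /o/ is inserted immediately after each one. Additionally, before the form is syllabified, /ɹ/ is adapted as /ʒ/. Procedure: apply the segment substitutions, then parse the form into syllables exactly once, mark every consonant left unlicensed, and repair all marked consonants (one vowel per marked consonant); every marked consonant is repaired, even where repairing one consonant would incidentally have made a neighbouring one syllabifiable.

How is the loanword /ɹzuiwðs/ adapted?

ʒozuiwðoso

Substitution: /ɹ/ → /ʒ/, giving /ʒzuiwðs/.
Syllabifying with onset maximization leaves /ʒ/, /ð/, /s/ stranded (at most one coda consonant is licensed; onsets are limited to one consonant).
Each unlicensed consonant becomes the onset of a new syllable: /ʒ/ → /ʒo/, /ð/ → /ðo/, /s/ → /so/.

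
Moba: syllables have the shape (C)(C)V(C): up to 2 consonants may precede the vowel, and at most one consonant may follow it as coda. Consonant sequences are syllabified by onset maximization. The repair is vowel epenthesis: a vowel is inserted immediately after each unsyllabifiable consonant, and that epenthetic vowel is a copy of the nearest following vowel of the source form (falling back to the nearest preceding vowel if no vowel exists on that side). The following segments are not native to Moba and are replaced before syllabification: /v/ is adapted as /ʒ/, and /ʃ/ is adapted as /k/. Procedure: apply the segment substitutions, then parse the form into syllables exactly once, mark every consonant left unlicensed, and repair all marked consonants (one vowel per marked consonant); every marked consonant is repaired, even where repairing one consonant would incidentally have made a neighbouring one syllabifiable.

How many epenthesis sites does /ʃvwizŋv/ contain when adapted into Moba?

After substitution the input is /kʒwizŋʒ/.
The unsyllabifiable consonants are /k/, /ŋ/, /ʒ/; each receives one epenthetic vowel.

3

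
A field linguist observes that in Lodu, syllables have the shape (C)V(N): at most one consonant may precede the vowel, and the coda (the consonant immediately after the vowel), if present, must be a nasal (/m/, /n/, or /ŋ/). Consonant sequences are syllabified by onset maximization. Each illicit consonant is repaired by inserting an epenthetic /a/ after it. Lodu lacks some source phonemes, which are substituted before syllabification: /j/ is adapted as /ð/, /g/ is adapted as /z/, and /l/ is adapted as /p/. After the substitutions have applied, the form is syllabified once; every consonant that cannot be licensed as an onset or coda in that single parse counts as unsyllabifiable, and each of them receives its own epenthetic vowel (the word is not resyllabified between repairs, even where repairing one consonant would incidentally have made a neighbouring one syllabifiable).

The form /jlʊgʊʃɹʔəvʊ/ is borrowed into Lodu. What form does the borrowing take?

Substitution: /j/ → /ð/, /l/ → /p/, /g/ → /z/, giving /ðpʊzʊʃɹʔəvʊ/.
Syllabifying with onset maximization leaves /ð/, /ʃ/, /ɹ/ stranded (only a nasal (/m/, /n/, or /ŋ/) is licensed in coda position; onsets are limited to one consonant).
Inserting the epenthetic vowel yields /ð/ → /ða/, /ʃ/ → /ʃa/, /ɹ/ → /ɹa/.

ðapʊzʊʃaɹaʔəvʊ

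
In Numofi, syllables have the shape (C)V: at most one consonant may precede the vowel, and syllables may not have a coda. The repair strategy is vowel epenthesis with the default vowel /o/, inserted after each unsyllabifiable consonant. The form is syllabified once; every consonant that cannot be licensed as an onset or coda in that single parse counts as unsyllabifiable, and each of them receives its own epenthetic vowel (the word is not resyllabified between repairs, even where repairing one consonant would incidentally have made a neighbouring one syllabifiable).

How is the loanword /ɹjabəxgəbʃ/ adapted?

ɹojabəxogəboʃo

Under (C)V, the unsyllabifiable consonants are /ɹ/, /x/, /b/, /ʃ/ (no codas are permitted; onsets are limited to one consonant).
Each unlicensed consonant becomes the onset of a new syllable: /ɹ/ → /ɹo/, /x/ → /xo/, /b/ → /bo/, /ʃ/ → /ʃo/.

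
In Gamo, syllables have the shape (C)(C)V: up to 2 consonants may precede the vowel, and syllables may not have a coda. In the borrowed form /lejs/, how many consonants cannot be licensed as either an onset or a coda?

2

Under (C)(C)V, the unsyllabifiable consonants are /j/, /s/ (no codas are permitted; onsets may contain at most 2 consonants).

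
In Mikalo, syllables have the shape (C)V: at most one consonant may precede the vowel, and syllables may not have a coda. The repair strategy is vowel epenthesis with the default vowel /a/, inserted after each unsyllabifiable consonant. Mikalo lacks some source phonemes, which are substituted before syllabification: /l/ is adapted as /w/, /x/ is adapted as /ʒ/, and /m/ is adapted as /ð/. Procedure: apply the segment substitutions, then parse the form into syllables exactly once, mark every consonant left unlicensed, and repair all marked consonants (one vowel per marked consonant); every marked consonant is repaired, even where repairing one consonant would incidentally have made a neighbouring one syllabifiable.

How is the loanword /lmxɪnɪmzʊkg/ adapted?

waðaʒɪnɪðazʊkaga

Substitution: /l/ → /w/, /m/ → /ð/, /x/ → /ʒ/, giving /wðʒɪnɪðzʊkg/.
Under (C)V, the unsyllabifiable consonants are /w/, /ð/, /ð/, /k/, /g/ (no codas are permitted; onsets are limited to one consonant).
Each unlicensed consonant becomes the onset of a new syllable: /w/ → /wa/, /ð/ → /ða/, /ð/ → /ða/, /k/ → /ka/, /g/ → /ga/.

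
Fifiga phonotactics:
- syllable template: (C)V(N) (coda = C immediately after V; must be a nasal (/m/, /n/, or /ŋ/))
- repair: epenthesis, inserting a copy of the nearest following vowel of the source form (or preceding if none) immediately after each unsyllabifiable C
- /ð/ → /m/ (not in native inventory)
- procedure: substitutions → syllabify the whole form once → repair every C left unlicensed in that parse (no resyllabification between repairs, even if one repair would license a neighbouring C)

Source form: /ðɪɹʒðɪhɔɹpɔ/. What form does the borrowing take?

Substitution: /ð/ → /m/, giving /mɪɹʒmɪhɔɹpɔ/.
Under (C)V(N), the unsyllabifiable consonants are /ɹ/, /ʒ/, /ɹ/ (only a nasal (/m/, /n/, or /ŋ/) is licensed in coda position; onsets are limited to one consonant).
Epenthesis after each stranded consonant: /ɹ/ → /ɹɪ/, /ʒ/ → /ʒɪ/, /ɹ/ → /ɹɔ/.

mɪɹɪʒɪmɪhɔɹɔpɔ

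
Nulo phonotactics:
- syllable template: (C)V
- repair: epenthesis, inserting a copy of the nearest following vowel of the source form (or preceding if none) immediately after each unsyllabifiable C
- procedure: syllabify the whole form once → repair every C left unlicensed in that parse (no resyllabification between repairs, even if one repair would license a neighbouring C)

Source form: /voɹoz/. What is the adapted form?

voɹozo

Under (C)V, the unsyllabifiable consonants are /z/ (no codas are permitted; onsets are limited to one consonant).
Each unlicensed consonant becomes the onset of a new syllable: /z/ → /zo/.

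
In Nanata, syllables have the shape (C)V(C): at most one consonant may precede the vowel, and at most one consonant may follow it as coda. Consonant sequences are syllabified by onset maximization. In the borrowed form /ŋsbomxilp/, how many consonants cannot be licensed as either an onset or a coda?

3

The consonants /ŋ/, /s/, /p/ cannot be parsed into a legal (C)V(C) syllable (at most one coda consonant is licensed; onsets are limited to one consonant).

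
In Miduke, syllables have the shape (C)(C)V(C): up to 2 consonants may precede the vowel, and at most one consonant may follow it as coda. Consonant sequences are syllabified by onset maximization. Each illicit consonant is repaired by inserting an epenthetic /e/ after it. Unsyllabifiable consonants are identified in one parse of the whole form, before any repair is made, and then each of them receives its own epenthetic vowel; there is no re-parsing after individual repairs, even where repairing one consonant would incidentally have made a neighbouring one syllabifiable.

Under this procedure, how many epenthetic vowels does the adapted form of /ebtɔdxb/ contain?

The unsyllabifiable consonants are /x/, /b/; each receives one epenthetic vowel.

2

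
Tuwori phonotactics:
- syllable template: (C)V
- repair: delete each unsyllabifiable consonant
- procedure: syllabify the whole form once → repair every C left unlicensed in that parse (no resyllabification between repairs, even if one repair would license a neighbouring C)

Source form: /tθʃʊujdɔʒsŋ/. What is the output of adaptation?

Syllabifying with onset maximization leaves /t/, /θ/, /j/, /ʒ/, /s/, /ŋ/ stranded (no codas are permitted; onsets are limited to one consonant).
Deletion applies to /t/, /θ/, /j/, /ʒ/, /s/, /ŋ/.

ʃʊudɔ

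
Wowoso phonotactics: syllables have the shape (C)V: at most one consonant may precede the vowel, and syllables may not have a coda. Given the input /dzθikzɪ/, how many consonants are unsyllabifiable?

3

Under (C)V, the unsyllabifiable consonants are /d/, /z/, /k/ (no codas are permitted; onsets are limited to one consonant).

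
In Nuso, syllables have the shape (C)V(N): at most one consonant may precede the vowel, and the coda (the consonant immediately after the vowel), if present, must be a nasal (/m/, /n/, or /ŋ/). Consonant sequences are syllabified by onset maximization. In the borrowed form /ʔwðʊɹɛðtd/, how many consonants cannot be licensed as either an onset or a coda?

The consonants /ʔ/, /w/, /ð/, /t/, /d/ cannot be parsed into a legal (C)V(N) syllable (only a nasal (/m/, /n/, or /ŋ/) is licensed in coda position; onsets are limited to one consonant).

5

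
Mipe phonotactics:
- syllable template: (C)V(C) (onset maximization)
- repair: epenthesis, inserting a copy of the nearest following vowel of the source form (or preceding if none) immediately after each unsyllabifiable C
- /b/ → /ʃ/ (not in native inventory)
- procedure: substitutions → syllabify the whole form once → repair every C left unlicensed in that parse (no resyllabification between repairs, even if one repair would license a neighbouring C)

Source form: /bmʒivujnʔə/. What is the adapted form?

Substitution: /b/ → /ʃ/, giving /ʃmʒivujnʔə/.
Syllabifying with onset maximization leaves /ʃ/, /m/, /n/ stranded (at most one coda consonant is licensed; onsets are limited to one consonant).
Inserting the epenthetic vowel yields /ʃ/ → /ʃi/, /m/ → /mi/, /n/ → /nə/.

ʃimiʒivujnəʔə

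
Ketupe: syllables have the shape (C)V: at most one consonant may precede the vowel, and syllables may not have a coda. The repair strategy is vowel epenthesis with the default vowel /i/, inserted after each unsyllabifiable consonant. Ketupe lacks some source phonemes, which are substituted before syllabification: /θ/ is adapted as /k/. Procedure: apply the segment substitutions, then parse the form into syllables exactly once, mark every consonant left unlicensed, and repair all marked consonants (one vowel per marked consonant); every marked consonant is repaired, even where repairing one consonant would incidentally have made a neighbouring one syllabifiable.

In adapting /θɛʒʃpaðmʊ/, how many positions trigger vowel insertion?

After substitution the input is /kɛʒʃpaðmʊ/.
The unsyllabifiable consonants are /ʒ/, /ʃ/, /ð/; each receives one epenthetic vowel.

3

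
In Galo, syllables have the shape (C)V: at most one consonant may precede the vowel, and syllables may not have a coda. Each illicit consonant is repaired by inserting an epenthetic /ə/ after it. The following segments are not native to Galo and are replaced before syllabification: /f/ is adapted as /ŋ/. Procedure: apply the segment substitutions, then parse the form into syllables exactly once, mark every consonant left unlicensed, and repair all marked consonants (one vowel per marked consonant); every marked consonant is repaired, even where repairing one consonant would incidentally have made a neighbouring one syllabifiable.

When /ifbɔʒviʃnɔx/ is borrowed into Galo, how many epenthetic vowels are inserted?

4

After substitution the input is /iŋbɔʒviʃnɔx/.
The unsyllabifiable consonants are /ŋ/, /ʒ/, /ʃ/, /x/; each receives one epenthetic vowel.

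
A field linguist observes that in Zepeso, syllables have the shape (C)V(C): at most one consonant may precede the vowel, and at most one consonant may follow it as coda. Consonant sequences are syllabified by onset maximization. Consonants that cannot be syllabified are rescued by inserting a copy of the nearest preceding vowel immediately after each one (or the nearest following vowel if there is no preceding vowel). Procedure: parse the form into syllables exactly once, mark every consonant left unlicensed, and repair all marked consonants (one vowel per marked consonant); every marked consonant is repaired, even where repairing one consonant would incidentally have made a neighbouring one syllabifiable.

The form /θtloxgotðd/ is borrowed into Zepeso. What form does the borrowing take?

θotoloxgotðodo

Under (C)V(C), the unsyllabifiable consonants are /θ/, /t/, /ð/, /d/ (at most one coda consonant is licensed; onsets are limited to one consonant).
Each unlicensed consonant becomes the onset of a new syllable: /θ/ → /θo/, /t/ → /to/, /ð/ → /ðo/, /d/ → /do/.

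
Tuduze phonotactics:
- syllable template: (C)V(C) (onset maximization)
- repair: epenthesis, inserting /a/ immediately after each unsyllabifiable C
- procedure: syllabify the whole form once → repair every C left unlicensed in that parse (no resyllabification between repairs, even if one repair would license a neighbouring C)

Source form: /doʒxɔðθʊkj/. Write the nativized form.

Under (C)V(C), the unsyllabifiable consonants are /j/ (at most one coda consonant is licensed; onsets are limited to one consonant).
Inserting the epenthetic vowel yields /j/ → /ja/.

doʒxɔðθʊkja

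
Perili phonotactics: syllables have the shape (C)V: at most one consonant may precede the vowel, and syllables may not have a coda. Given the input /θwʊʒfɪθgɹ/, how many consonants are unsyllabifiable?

Under (C)V, the unsyllabifiable consonants are /θ/, /ʒ/, /θ/, /g/, /ɹ/ (no codas are permitted; onsets are limited to one consonant).

5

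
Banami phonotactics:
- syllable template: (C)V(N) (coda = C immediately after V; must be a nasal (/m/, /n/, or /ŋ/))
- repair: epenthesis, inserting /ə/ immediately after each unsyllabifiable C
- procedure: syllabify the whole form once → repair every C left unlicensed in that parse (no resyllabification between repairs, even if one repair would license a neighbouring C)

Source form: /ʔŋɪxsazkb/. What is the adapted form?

Under (C)V(N), the unsyllabifiable consonants are /ʔ/, /x/, /z/, /k/, /b/ (only a nasal (/m/, /n/, or /ŋ/) is licensed in coda position; onsets are limited to one consonant).
Inserting the epenthetic vowel yields /ʔ/ → /ʔə/, /x/ → /xə/, /z/ → /zə/, /k/ → /kə/, /b/ → /bə/.

ʔəŋɪxəsazəkəbə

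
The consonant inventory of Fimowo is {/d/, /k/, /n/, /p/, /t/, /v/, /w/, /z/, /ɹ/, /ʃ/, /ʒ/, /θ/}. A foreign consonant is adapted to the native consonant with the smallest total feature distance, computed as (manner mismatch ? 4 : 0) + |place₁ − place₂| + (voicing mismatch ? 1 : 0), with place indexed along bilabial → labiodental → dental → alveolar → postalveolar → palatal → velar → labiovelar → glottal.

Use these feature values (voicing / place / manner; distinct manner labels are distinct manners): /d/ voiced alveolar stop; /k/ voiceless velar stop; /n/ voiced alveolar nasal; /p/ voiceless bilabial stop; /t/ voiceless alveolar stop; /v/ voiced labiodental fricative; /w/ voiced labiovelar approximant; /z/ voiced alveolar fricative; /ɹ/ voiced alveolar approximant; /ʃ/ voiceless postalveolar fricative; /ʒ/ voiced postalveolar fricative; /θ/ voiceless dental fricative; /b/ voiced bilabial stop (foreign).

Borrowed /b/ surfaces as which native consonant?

p

/p/ is closest: same manner (stop), place distance 0 (bilabial→bilabial), voicing differs (+1); total 1. Next closest is /d/ at distance 3.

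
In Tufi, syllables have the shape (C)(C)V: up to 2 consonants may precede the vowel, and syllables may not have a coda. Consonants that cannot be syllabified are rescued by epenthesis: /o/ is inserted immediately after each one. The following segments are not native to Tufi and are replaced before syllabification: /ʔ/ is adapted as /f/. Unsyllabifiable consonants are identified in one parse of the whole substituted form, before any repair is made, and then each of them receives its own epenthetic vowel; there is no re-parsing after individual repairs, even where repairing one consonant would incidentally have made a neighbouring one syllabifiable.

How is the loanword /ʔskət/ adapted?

foskəto

Substitution: /ʔ/ → /f/, giving /fskət/.
Under (C)(C)V, the unsyllabifiable consonants are /f/, /t/ (no codas are permitted; onsets may contain at most 2 consonants).
Each unlicensed consonant becomes the onset of a new syllable: /f/ → /fo/, /t/ → /to/.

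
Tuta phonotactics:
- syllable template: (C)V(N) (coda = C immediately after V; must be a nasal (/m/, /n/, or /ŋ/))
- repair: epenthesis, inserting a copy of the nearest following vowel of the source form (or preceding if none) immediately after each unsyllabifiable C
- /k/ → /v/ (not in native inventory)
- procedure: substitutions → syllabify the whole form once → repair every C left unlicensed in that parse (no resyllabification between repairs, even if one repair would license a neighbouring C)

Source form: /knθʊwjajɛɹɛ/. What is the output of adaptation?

Substitution: /k/ → /v/, giving /vnθʊwjajɛɹɛ/.
Under (C)V(N), the unsyllabifiable consonants are /v/, /n/, /w/ (only a nasal (/m/, /n/, or /ŋ/) is licensed in coda position; onsets are limited to one consonant).
Inserting the epenthetic vowel yields /v/ → /vʊ/, /n/ → /nʊ/, /w/ → /wa/.

vʊnʊθʊwajajɛɹɛ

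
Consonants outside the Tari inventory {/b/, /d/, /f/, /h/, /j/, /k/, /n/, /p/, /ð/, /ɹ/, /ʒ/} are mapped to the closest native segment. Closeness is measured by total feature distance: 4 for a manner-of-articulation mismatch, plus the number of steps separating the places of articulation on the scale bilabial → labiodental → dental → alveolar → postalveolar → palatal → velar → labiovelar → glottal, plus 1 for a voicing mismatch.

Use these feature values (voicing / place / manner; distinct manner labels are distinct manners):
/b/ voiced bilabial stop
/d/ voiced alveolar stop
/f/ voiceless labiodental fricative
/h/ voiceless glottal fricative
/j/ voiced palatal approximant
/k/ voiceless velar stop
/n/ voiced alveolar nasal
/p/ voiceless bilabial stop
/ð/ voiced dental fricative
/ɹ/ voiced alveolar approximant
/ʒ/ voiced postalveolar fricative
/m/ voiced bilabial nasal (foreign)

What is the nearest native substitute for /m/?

n

/n/ is closest: same manner (nasal), place distance 3 (bilabial→alveolar), same voicing; total 3. Next closest is /b/ at distance 4.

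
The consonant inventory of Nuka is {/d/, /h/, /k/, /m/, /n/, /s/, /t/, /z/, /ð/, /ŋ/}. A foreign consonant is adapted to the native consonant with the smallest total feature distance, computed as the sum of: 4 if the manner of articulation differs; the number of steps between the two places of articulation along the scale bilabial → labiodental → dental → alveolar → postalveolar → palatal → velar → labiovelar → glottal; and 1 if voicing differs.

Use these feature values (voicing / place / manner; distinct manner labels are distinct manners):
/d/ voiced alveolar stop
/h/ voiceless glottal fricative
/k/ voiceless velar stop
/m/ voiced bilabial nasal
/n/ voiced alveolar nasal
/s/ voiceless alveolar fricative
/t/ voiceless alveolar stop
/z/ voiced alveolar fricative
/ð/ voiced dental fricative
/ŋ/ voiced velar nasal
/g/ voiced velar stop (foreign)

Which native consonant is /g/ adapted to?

/k/ is closest: same manner (stop), place distance 0 (velar→velar), voicing differs (+1); total 1. Next closest is /d/ at distance 3.

k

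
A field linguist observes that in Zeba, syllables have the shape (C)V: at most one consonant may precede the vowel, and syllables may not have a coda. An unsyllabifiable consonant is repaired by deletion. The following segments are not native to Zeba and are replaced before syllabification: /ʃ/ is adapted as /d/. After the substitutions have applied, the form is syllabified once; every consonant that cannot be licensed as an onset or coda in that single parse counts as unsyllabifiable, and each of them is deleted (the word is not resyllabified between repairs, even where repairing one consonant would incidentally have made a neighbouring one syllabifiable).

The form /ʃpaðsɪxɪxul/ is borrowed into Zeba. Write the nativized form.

Substitution: /ʃ/ → /d/, giving /dpaðsɪxɪxul/.
Syllabifying with onset maximization leaves /d/, /ð/, /l/ stranded (no codas are permitted; onsets are limited to one consonant).
Deletion applies to /d/, /ð/, /l/.

pasɪxɪxu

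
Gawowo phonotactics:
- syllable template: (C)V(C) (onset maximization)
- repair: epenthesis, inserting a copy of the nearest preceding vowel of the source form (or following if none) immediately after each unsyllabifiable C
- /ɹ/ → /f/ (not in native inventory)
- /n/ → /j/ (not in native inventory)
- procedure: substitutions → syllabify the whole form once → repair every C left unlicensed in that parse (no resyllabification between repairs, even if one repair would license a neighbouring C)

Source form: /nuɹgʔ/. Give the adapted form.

Substitution: /n/ → /j/, /ɹ/ → /f/, giving /jufgʔ/.
Syllabifying with onset maximization leaves /g/, /ʔ/ stranded (at most one coda consonant is licensed; onsets are limited to one consonant).
Epenthesis after each stranded consonant: /g/ → /gu/, /ʔ/ → /ʔu/.

jufguʔu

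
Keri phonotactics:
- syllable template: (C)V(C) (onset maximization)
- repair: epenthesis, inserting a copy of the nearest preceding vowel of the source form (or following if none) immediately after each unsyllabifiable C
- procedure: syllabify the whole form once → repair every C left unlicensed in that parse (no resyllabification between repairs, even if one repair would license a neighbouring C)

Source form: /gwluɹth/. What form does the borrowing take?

guwuluɹtuhu

Syllabifying with onset maximization leaves /g/, /w/, /t/, /h/ stranded (at most one coda consonant is licensed; onsets are limited to one consonant).
Each unlicensed consonant becomes the onset of a new syllable: /g/ → /gu/, /w/ → /wu/, /t/ → /tu/, /h/ → /hu/.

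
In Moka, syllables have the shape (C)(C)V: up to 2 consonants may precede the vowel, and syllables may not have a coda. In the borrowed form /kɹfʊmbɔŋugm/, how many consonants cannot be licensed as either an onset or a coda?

3

Syllabifying with onset maximization leaves /k/, /g/, /m/ stranded (no codas are permitted; onsets may contain at most 2 consonants).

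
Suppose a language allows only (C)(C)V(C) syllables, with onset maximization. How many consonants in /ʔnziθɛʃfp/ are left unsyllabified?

Syllabifying with onset maximization leaves /ʔ/, /f/, /p/ stranded (at most one coda consonant is licensed; onsets may contain at most 2 consonants).

3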